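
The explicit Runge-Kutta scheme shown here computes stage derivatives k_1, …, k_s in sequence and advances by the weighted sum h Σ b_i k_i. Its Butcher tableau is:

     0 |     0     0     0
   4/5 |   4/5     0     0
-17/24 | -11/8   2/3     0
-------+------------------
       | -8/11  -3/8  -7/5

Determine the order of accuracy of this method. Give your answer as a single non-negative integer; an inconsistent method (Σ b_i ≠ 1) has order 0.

0

b = (-8/11, -3/8, -7/5)
c = (0, 4/5, -17/24)
Ac = (0, 0, 8/15)
Σ b_i: (-8/11)·1 + (-3/8)·1 + (-7/5)·1 = -1101/440 ≠ 1 ⇒ order 0.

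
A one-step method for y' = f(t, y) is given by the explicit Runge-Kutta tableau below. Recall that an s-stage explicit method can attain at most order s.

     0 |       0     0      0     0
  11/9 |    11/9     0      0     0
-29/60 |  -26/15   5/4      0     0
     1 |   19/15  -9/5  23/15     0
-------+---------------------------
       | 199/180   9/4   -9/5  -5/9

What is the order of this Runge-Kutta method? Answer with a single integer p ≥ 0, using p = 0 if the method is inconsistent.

1

b = (199/180, 9/4, -9/5, -5/9)
c = (0, 11/9, -29/60, 1)
Ac = (0, 0, 55/36, -2647/900)
Σ b_i: 199/180·1 + 9/4·1 + (-9/5)·1 + (-5/9)·1 = 1 ✓
b·c: 9/4·11/9 + (-9/5)·(-29/60) + (-5/9)·1 = 1379/450 ≠ 1/2 ⇒ order 1.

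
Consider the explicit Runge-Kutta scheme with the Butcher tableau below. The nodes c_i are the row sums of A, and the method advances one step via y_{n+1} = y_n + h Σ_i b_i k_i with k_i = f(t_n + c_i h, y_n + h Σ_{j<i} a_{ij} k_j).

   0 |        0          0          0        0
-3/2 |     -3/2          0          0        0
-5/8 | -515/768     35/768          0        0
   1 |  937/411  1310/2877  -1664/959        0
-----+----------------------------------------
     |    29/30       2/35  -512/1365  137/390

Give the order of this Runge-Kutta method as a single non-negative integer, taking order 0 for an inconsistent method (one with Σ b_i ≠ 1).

4

b = (29/30, 2/35, -512/1365, 137/390)
c = (0, -3/2, -5/8, 1)
Ac = (0, 0, -35/512, 55/137)
Σ b_i: 29/30·1 + 2/35·1 + (-512/1365)·1 + 137/390·1 = 1 ✓
b·c: 2/35·(-3/2) + (-512/1365)·(-5/8) + 137/390·1 = 1/2 ✓
b·c²: 2/35·9/4 + (-512/1365)·25/64 + 137/390·1 = 1/3 ✓
b·Ac: (-512/1365)·(-35/512) + 137/390·55/137 = 1/6 ✓
b·c³: 2/35·(-27/8) + (-512/1365)·(-125/512) + 137/390·1 = 1/4 ✓
b·(c∘Ac): (-512/1365)·175/4096 + 137/390·55/137 = 1/8 ✓
b·Ac²: (-512/1365)·105/1024 + 137/390·95/274 = 1/12 ✓
b·A²c: 137/390·65/548 = 1/24 ✓; 4 stages ⇒ order 4.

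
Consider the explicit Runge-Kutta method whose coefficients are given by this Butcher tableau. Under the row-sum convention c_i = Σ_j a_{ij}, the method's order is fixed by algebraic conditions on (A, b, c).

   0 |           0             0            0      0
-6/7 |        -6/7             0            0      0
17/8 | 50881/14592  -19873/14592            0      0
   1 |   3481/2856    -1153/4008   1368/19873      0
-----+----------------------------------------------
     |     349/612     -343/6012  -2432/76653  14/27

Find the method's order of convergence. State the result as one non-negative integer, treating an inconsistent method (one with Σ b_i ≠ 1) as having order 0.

b = (349/612, -343/6012, -2432/76653, 14/27)
c = (0, -6/7, 17/8, 1)
Ac = (0, 0, 2839/2432, 11/28)
Σ b_i: 349/612·1 + (-343/6012)·1 + (-2432/76653)·1 + 14/27·1 = 1 ✓
b·c: (-343/6012)·(-6/7) + (-2432/76653)·17/8 + 14/27·1 = 1/2 ✓
b·c²: (-343/6012)·36/49 + (-2432/76653)·289/64 + 14/27·1 = 1/3 ✓
b·Ac: (-2432/76653)·2839/2432 + 14/27·11/28 = 1/6 ✓
b·c³: (-343/6012)·(-216/343) + (-2432/76653)·4913/512 + 14/27·1 = 1/4 ✓
b·(c∘Ac): (-2432/76653)·48263/19456 + 14/27·11/28 = 1/8 ✓
b·Ac²: (-2432/76653)·(-8517/8512) + 14/27·39/392 = 1/12 ✓
b·A²c: 14/27·9/112 = 1/24 ✓; 4 stages ⇒ order 4.

4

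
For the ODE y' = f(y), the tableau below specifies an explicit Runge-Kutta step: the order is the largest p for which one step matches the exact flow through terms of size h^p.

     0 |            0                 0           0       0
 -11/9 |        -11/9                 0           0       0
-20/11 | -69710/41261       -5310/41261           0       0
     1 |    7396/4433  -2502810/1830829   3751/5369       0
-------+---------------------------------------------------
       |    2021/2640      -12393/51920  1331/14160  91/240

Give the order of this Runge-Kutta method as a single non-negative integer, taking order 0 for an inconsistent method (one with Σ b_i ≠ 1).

4

b = (2021/2640, -12393/51920, 1331/14160, 91/240)
c = (0, -11/9, -20/11, 1)
Ac = (0, 0, 590/3751, 1130/2821)
Σ b_i: 2021/2640·1 + (-12393/51920)·1 + 1331/14160·1 + 91/240·1 = 1 ✓
b·c: (-12393/51920)·(-11/9) + 1331/14160·(-20/11) + 91/240·1 = 1/2 ✓
b·c²: (-12393/51920)·121/81 + 1331/14160·400/121 + 91/240·1 = 1/3 ✓
b·Ac: 1331/14160·590/3751 + 91/240·1130/2821 = 1/6 ✓
b·c³: (-12393/51920)·(-1331/729) + 1331/14160·(-8000/1331) + 91/240·1 = 1/4 ✓
b·(c∘Ac): 1331/14160·(-11800/41261) + 91/240·1130/2821 = 1/8 ✓
b·Ac²: 1331/14160·(-590/3069) + 91/240·970/3627 = 1/12 ✓
b·A²c: 91/240·10/91 = 1/24 ✓; 4 stages ⇒ order 4.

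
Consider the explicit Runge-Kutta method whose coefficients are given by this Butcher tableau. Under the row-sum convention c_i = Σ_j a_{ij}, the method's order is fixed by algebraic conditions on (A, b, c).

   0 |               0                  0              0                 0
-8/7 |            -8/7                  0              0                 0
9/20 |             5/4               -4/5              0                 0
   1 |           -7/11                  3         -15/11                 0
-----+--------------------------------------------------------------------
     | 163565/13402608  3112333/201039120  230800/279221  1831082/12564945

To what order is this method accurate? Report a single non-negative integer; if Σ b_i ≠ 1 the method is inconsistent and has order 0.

b = (163565/13402608, 3112333/201039120, 230800/279221, 1831082/12564945)
c = (0, -8/7, 9/20, 1)
Ac = (0, 0, 32/35, -1245/308)
Σ b_i: 163565/13402608·1 + 3112333/201039120·1 + 230800/279221·1 + 1831082/12564945·1 = 1 ✓
b·c: 3112333/201039120·(-8/7) + 230800/279221·9/20 + 1831082/12564945·1 = 1/2 ✓
b·c²: 3112333/201039120·64/49 + 230800/279221·81/400 + 1831082/12564945·1 = 1/3 ✓
b·Ac: 230800/279221·32/35 + 1831082/12564945·(-1245/308) = 1/6 ✓
b·c³: 3112333/201039120·(-512/343) + 230800/279221·729/8000 + 1831082/12564945·1 = 23213333/117272820 ≠ 1/4 ⇒ order 3.
b·(c∘Ac): 230800/279221·72/175 + 1831082/12564945·(-1245/308) = -2919949/11727282 ≠ 1/8
b·Ac²: 230800/279221·(-256/245) + 1831082/12564945·157053/43120 = -390421417/1172728200 ≠ 1/12
b·A²c: 1831082/12564945·(-96/77) = -5326784/29318205 ≠ 1/24

3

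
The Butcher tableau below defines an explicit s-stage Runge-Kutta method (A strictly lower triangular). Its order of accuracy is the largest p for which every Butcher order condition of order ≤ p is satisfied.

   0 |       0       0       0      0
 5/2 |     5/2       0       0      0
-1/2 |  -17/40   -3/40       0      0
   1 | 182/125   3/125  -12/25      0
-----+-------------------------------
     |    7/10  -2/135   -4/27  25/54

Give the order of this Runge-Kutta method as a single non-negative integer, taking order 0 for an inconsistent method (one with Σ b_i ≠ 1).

b = (7/10, -2/135, -4/27, 25/54)
c = (0, 5/2, -1/2, 1)
Ac = (0, 0, -3/16, 3/10)
Σ b_i: 7/10·1 + (-2/135)·1 + (-4/27)·1 + 25/54·1 = 1 ✓
b·c: (-2/135)·5/2 + (-4/27)·(-1/2) + 25/54·1 = 1/2 ✓
b·c²: (-2/135)·25/4 + (-4/27)·1/4 + 25/54·1 = 1/3 ✓
b·Ac: (-4/27)·(-3/16) + 25/54·3/10 = 1/6 ✓
b·c³: (-2/135)·125/8 + (-4/27)·(-1/8) + 25/54·1 = 1/4 ✓
b·(c∘Ac): (-4/27)·3/32 + 25/54·3/10 = 1/8 ✓
b·Ac²: (-4/27)·(-15/32) + 25/54·3/100 = 1/12 ✓
b·A²c: 25/54·9/100 = 1/24 ✓; 4 stages ⇒ order 4.

4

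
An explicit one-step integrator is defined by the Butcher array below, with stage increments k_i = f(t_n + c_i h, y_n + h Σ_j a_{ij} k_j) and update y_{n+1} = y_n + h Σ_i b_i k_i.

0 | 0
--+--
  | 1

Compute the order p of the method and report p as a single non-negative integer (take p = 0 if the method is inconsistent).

1

b = (1)
c = (0)
Σ b_i: 1·1 = 1 ✓; 1 stage ⇒ order 1.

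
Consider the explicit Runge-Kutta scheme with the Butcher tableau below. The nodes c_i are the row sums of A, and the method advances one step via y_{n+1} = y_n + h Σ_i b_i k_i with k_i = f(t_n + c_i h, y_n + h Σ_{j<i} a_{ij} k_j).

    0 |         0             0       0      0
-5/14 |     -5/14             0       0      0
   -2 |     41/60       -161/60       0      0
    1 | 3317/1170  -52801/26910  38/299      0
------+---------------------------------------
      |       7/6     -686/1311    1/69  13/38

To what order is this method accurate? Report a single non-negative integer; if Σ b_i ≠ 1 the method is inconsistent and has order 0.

4

b = (7/6, -686/1311, 1/69, 13/38)
c = (0, -5/14, -2, 1)
Ac = (0, 0, 23/24, 209/468)
Σ b_i: 7/6·1 + (-686/1311)·1 + 1/69·1 + 13/38·1 = 1 ✓
b·c: (-686/1311)·(-5/14) + 1/69·(-2) + 13/38·1 = 1/2 ✓
b·c²: (-686/1311)·25/196 + 1/69·4 + 13/38·1 = 1/3 ✓
b·Ac: 1/69·23/24 + 13/38·209/468 = 1/6 ✓
b·c³: (-686/1311)·(-125/2744) + 1/69·(-8) + 13/38·1 = 1/4 ✓
b·(c∘Ac): 1/69·(-23/12) + 13/38·209/468 = 1/8 ✓
b·Ac²: 1/69·(-115/336) + 13/38·1691/6552 = 1/12 ✓
b·A²c: 13/38·19/156 = 1/24 ✓; 4 stages ⇒ order 4.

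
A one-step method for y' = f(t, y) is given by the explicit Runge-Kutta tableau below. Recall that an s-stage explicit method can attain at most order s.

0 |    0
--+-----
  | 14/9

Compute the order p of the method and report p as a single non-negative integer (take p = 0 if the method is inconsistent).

b = (14/9)
c = (0)
Σ b_i: 14/9·1 = 14/9 ≠ 1 ⇒ order 0.

0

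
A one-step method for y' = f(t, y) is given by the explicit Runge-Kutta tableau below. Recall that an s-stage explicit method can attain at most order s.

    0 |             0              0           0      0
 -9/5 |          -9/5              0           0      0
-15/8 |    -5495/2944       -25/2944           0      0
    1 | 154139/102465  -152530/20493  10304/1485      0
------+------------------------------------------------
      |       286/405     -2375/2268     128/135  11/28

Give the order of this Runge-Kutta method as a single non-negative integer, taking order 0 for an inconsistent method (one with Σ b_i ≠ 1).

4

b = (286/405, -2375/2268, 128/135, 11/28)
c = (0, -9/5, -15/8, 1)
Ac = (0, 0, 45/2944, 98/253)
Σ b_i: 286/405·1 + (-2375/2268)·1 + 128/135·1 + 11/28·1 = 1 ✓
b·c: (-2375/2268)·(-9/5) + 128/135·(-15/8) + 11/28·1 = 1/2 ✓
b·c²: (-2375/2268)·81/25 + 128/135·225/64 + 11/28·1 = 1/3 ✓
b·Ac: 128/135·45/2944 + 11/28·98/253 = 1/6 ✓
b·c³: (-2375/2268)·(-729/125) + 128/135·(-3375/512) + 11/28·1 = 1/4 ✓
b·(c∘Ac): 128/135·(-675/23552) + 11/28·98/253 = 1/8 ✓
b·Ac²: 128/135·(-81/2944) + 11/28·1057/3795 = 1/12 ✓
b·A²c: 11/28·7/66 = 1/24 ✓; 4 stages ⇒ order 4.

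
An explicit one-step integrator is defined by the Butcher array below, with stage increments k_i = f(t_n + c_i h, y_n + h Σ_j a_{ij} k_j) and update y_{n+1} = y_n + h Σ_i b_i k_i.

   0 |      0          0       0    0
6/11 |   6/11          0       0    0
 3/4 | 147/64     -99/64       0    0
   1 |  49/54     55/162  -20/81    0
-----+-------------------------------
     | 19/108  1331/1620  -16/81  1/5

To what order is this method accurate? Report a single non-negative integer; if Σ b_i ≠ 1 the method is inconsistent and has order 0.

4

b = (19/108, 1331/1620, -16/81, 1/5)
c = (0, 6/11, 3/4, 1)
Ac = (0, 0, -27/32, 0)
Σ b_i: 19/108·1 + 1331/1620·1 + (-16/81)·1 + 1/5·1 = 1 ✓
b·c: 1331/1620·6/11 + (-16/81)·3/4 + 1/5·1 = 1/2 ✓
b·c²: 1331/1620·36/121 + (-16/81)·9/16 + 1/5·1 = 1/3 ✓
b·Ac: (-16/81)·(-27/32) = 1/6 ✓
b·c³: 1331/1620·216/1331 + (-16/81)·27/64 + 1/5·1 = 1/4 ✓
b·(c∘Ac): (-16/81)·(-81/128) = 1/8 ✓
b·Ac²: (-16/81)·(-81/176) + 1/5·(-5/132) = 1/12 ✓
b·A²c: 1/5·5/24 = 1/24 ✓; 4 stages ⇒ order 4.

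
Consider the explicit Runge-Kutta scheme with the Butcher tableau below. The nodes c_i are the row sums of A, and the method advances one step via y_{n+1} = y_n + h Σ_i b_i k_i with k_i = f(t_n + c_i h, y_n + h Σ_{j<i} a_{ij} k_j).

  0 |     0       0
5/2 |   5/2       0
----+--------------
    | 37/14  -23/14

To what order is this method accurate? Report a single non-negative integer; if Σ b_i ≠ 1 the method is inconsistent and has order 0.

1

b = (37/14, -23/14)
c = (0, 5/2)
Σ b_i: 37/14·1 + (-23/14)·1 = 1 ✓
b·c: (-23/14)·5/2 = -115/28 ≠ 1/2 ⇒ order 1.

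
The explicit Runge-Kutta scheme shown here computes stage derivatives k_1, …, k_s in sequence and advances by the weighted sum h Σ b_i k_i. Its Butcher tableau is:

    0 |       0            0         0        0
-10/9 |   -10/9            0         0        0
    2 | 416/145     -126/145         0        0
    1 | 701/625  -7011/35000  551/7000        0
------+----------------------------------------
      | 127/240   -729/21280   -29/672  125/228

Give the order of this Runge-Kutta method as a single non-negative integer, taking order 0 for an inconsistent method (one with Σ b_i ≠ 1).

4

b = (127/240, -729/21280, -29/672, 125/228)
c = (0, -10/9, 2, 1)
Ac = (0, 0, 28/29, 19/50)
Σ b_i: 127/240·1 + (-729/21280)·1 + (-29/672)·1 + 125/228·1 = 1 ✓
b·c: (-729/21280)·(-10/9) + (-29/672)·2 + 125/228·1 = 1/2 ✓
b·c²: (-729/21280)·100/81 + (-29/672)·4 + 125/228·1 = 1/3 ✓
b·Ac: (-29/672)·28/29 + 125/228·19/50 = 1/6 ✓
b·c³: (-729/21280)·(-1000/729) + (-29/672)·8 + 125/228·1 = 1/4 ✓
b·(c∘Ac): (-29/672)·56/29 + 125/228·19/50 = 1/8 ✓
b·Ac²: (-29/672)·(-280/261) + 125/228·76/1125 = 1/12 ✓
b·A²c: 125/228·19/250 = 1/24 ✓; 4 stages ⇒ order 4.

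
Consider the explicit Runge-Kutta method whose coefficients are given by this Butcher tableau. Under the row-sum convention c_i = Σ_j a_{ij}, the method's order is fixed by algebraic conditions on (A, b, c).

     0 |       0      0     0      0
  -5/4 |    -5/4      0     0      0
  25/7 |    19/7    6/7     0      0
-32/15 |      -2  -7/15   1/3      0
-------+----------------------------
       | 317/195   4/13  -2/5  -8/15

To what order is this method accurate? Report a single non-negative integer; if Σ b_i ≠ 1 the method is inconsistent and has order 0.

1

b = (317/195, 4/13, -2/5, -8/15)
c = (0, -5/4, 25/7, -32/15)
Ac = (0, 0, -15/14, 149/84)
Σ b_i: 317/195·1 + 4/13·1 + (-2/5)·1 + (-8/15)·1 = 1 ✓
b·c: 4/13·(-5/4) + (-2/5)·25/7 + (-8/15)·(-32/15) = -13829/20475 ≠ 1/2 ⇒ order 1.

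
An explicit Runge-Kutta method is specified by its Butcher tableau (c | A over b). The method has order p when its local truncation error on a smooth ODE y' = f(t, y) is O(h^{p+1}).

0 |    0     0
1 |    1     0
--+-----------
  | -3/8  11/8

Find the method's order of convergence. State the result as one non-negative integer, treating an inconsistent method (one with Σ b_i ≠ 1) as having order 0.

1

b = (-3/8, 11/8)
c = (0, 1)
Σ b_i: (-3/8)·1 + 11/8·1 = 1 ✓
b·c: 11/8·1 = 11/8 ≠ 1/2 ⇒ order 1.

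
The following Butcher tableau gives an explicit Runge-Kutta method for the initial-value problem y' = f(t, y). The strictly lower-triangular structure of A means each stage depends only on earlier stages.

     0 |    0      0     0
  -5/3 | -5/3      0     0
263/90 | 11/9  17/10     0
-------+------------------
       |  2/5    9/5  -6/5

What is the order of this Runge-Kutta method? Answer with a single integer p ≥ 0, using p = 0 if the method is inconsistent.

b = (2/5, 9/5, -6/5)
c = (0, -5/3, 263/90)
Ac = (0, 0, -17/6)
Σ b_i: 2/5·1 + 9/5·1 + (-6/5)·1 = 1 ✓
b·c: 9/5·(-5/3) + (-6/5)·263/90 = -488/75 ≠ 1/2 ⇒ order 1.

1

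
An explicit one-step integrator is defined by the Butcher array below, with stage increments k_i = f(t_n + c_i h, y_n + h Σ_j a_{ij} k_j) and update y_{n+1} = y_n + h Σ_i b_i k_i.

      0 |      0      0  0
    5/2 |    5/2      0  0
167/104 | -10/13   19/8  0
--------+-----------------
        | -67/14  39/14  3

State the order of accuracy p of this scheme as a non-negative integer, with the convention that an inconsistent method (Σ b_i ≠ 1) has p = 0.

b = (-67/14, 39/14, 3)
c = (0, 5/2, 167/104)
Ac = (0, 0, 95/16)
Σ b_i: (-67/14)·1 + 39/14·1 + 3·1 = 1 ✓
b·c: 39/14·5/2 + 3·167/104 = 8577/728 ≠ 1/2 ⇒ order 1.

1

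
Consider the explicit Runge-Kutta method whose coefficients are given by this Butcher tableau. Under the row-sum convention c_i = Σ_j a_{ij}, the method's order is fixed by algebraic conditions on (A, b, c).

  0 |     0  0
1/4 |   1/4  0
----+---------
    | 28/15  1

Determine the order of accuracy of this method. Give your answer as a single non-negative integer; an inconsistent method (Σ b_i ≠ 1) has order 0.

0

b = (28/15, 1)
c = (0, 1/4)
Σ b_i: 28/15·1 + 1·1 = 43/15 ≠ 1 ⇒ order 0.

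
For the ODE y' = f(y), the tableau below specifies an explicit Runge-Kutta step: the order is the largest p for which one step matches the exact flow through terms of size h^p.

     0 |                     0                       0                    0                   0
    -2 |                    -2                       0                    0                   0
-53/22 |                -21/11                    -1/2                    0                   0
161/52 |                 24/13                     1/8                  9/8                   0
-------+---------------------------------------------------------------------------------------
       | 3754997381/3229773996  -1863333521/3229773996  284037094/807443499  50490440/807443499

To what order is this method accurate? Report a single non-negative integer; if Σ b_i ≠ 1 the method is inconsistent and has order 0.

3

b = (3754997381/3229773996, -1863333521/3229773996, 284037094/807443499, 50490440/807443499)
c = (0, -2, -53/22, 161/52)
Ac = (0, 0, 1, -521/176)
Σ b_i: 3754997381/3229773996·1 + (-1863333521/3229773996)·1 + 284037094/807443499·1 + 50490440/807443499·1 = 1 ✓
b·c: (-1863333521/3229773996)·(-2) + 284037094/807443499·(-53/22) + 50490440/807443499·161/52 = 1/2 ✓
b·c²: (-1863333521/3229773996)·4 + 284037094/807443499·2809/484 + 50490440/807443499·25921/2704 = 1/3 ✓
b·Ac: 284037094/807443499·1 + 50490440/807443499·(-521/176) = 1/6 ✓
b·c³: (-1863333521/3229773996)·(-8) + 284037094/807443499·(-148877/10648) + 50490440/807443499·4173281/140608 = 9021903531/5809530584 ≠ 1/4 ⇒ order 3.
b·(c∘Ac): 284037094/807443499·(-53/22) + 50490440/807443499·(-83881/9152) = -3058752461/2153182664 ≠ 1/8
b·Ac²: 284037094/807443499·(-2) + 50490440/807443499·27217/3872 = -176969329/670330452 ≠ 1/12
b·A²c: 50490440/807443499·9/8 = 18933915/269147833 ≠ 1/24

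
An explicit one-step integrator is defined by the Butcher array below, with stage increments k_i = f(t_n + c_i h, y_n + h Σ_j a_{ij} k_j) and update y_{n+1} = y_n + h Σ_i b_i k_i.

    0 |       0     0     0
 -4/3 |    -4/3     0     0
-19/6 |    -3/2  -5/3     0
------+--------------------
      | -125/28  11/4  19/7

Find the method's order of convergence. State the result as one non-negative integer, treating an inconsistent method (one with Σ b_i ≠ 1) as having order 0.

1

b = (-125/28, 11/4, 19/7)
c = (0, -4/3, -19/6)
Ac = (0, 0, 20/9)
Σ b_i: (-125/28)·1 + 11/4·1 + 19/7·1 = 1 ✓
b·c: 11/4·(-4/3) + 19/7·(-19/6) = -515/42 ≠ 1/2 ⇒ order 1.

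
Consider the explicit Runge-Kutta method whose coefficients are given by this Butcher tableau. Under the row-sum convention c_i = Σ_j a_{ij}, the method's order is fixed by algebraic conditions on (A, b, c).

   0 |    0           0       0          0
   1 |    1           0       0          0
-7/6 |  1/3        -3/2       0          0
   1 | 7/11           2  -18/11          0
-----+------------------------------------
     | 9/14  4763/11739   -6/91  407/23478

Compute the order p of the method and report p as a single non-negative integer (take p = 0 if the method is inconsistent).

3

b = (9/14, 4763/11739, -6/91, 407/23478)
c = (0, 1, -7/6, 1)
Ac = (0, 0, -3/2, 43/11)
Σ b_i: 9/14·1 + 4763/11739·1 + (-6/91)·1 + 407/23478·1 = 1 ✓
b·c: 4763/11739·1 + (-6/91)·(-7/6) + 407/23478·1 = 1/2 ✓
b·c²: 4763/11739·1 + (-6/91)·49/36 + 407/23478·1 = 1/3 ✓
b·Ac: (-6/91)·(-3/2) + 407/23478·43/11 = 1/6 ✓
b·c³: 4763/11739·1 + (-6/91)·(-343/216) + 407/23478·1 = 19/36 ≠ 1/4 ⇒ order 3.
b·(c∘Ac): (-6/91)·7/4 + 407/23478·43/11 = -1/21 ≠ 1/8
b·Ac²: (-6/91)·(-3/2) + 407/23478·(-5/22) = 49/516 ≠ 1/12
b·A²c: 407/23478·27/11 = 333/7826 ≠ 1/24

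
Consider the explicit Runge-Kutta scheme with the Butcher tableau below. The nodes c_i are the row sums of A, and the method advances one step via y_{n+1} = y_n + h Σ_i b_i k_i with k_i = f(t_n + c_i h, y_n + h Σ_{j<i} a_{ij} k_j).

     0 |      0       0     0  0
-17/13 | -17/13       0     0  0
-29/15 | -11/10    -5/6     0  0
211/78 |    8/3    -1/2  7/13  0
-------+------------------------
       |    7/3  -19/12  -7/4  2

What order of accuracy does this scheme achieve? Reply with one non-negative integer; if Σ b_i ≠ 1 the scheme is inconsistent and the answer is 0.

b = (7/3, -19/12, -7/4, 2)
c = (0, -17/13, -29/15, 211/78)
Ac = (0, 0, 85/78, -151/390)
Σ b_i: 7/3·1 + (-19/12)·1 + (-7/4)·1 + 2·1 = 1 ✓
b·c: (-19/12)·(-17/13) + (-7/4)·(-29/15) + 2·211/78 = 4237/390 ≠ 1/2 ⇒ order 1.

1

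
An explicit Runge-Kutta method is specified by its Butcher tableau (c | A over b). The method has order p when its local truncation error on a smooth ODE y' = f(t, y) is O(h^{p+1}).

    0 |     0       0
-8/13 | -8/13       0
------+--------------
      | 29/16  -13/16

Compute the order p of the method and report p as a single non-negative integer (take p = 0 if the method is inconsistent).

b = (29/16, -13/16)
c = (0, -8/13)
Σ b_i: 29/16·1 + (-13/16)·1 = 1 ✓
b·c: (-13/16)·(-8/13) = 1/2 ✓; 2 stages ⇒ order 2.

2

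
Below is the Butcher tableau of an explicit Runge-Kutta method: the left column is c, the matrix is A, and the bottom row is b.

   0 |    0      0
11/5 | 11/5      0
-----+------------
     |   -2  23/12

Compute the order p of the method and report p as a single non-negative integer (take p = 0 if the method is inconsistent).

b = (-2, 23/12)
c = (0, 11/5)
Σ b_i: (-2)·1 + 23/12·1 = -1/12 ≠ 1 ⇒ order 0.

0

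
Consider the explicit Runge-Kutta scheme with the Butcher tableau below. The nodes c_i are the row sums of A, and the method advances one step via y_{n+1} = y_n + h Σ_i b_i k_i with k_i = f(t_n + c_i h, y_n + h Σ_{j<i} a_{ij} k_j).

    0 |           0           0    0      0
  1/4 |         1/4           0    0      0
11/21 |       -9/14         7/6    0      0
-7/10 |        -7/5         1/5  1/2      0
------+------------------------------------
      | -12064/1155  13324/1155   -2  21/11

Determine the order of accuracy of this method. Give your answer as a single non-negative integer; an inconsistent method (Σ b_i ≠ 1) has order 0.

b = (-12064/1155, 13324/1155, -2, 21/11)
c = (0, 1/4, 11/21, -7/10)
Ac = (0, 0, 7/24, 131/420)
Σ b_i: (-12064/1155)·1 + 13324/1155·1 + (-2)·1 + 21/11·1 = 1 ✓
b·c: 13324/1155·1/4 + (-2)·11/21 + 21/11·(-7/10) = 1/2 ✓
b·c²: 13324/1155·1/16 + (-2)·121/441 + 21/11·49/100 = 134336/121275 ≠ 1/3 ⇒ order 2.
b·Ac: (-2)·7/24 + 21/11·131/420 = 2/165 ≠ 1/6

2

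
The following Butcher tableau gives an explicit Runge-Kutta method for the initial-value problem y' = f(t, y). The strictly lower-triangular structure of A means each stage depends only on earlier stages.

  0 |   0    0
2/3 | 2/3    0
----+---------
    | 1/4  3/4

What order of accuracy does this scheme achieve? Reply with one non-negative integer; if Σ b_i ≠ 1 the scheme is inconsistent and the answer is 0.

2

b = (1/4, 3/4)
c = (0, 2/3)
Σ b_i: 1/4·1 + 3/4·1 = 1 ✓
b·c: 3/4·2/3 = 1/2 ✓; 2 stages ⇒ order 2.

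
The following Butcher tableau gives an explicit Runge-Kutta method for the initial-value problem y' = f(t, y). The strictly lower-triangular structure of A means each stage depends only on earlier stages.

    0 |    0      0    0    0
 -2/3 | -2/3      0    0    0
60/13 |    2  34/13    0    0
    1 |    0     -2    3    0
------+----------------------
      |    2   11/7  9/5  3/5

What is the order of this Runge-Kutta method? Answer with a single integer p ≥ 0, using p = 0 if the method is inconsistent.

b = (2, 11/7, 9/5, 3/5)
c = (0, -2/3, 60/13, 1)
Ac = (0, 0, -68/39, 592/39)
Σ b_i: 2·1 + 11/7·1 + 9/5·1 + 3/5·1 = 209/35 ≠ 1 ⇒ order 0.

0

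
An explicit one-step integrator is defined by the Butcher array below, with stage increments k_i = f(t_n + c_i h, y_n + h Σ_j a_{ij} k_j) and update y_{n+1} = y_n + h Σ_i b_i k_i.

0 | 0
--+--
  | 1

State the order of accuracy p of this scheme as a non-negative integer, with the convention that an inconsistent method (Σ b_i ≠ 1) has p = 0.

b = (1)
c = (0)
Σ b_i: 1·1 = 1 ✓; 1 stage ⇒ order 1.

1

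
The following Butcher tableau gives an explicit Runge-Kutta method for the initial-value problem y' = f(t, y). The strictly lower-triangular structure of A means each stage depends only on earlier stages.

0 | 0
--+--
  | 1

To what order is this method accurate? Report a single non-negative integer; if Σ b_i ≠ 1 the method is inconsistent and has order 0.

b = (1)
c = (0)
Σ b_i: 1·1 = 1 ✓; 1 stage ⇒ order 1.

1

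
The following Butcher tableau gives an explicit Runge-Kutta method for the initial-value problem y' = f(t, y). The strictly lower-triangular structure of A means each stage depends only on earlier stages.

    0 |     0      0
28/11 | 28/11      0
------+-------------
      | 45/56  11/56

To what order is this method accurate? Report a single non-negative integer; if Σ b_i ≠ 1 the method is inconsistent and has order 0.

b = (45/56, 11/56)
c = (0, 28/11)
Σ b_i: 45/56·1 + 11/56·1 = 1 ✓
b·c: 11/56·28/11 = 1/2 ✓; 2 stages ⇒ order 2.

2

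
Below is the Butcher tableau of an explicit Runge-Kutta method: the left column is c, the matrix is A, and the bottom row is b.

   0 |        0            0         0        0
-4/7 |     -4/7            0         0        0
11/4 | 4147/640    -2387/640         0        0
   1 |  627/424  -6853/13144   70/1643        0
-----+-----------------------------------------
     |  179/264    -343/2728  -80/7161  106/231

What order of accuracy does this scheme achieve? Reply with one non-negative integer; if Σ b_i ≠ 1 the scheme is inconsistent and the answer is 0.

b = (179/264, -343/2728, -80/7161, 106/231)
c = (0, -4/7, 11/4, 1)
Ac = (0, 0, 341/160, 22/53)
Σ b_i: 179/264·1 + (-343/2728)·1 + (-80/7161)·1 + 106/231·1 = 1 ✓
b·c: (-343/2728)·(-4/7) + (-80/7161)·11/4 + 106/231·1 = 1/2 ✓
b·c²: (-343/2728)·16/49 + (-80/7161)·121/16 + 106/231·1 = 1/3 ✓
b·Ac: (-80/7161)·341/160 + 106/231·22/53 = 1/6 ✓
b·c³: (-343/2728)·(-64/343) + (-80/7161)·1331/64 + 106/231·1 = 1/4 ✓
b·(c∘Ac): (-80/7161)·3751/640 + 106/231·22/53 = 1/8 ✓
b·Ac²: (-80/7161)·(-341/280) + 106/231·451/2968 = 1/12 ✓
b·A²c: 106/231·77/848 = 1/24 ✓; 4 stages ⇒ order 4.

4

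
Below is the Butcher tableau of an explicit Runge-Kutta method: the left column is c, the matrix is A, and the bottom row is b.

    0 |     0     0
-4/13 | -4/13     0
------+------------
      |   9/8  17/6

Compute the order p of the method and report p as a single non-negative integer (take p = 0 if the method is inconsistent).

0

b = (9/8, 17/6)
c = (0, -4/13)
Σ b_i: 9/8·1 + 17/6·1 = 95/24 ≠ 1 ⇒ order 0.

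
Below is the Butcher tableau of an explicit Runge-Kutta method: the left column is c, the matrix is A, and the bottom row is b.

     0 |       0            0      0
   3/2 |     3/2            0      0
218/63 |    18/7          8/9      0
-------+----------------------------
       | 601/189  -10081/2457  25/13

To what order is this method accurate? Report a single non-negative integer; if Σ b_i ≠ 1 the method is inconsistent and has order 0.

b = (601/189, -10081/2457, 25/13)
c = (0, 3/2, 218/63)
Ac = (0, 0, 4/3)
Σ b_i: 601/189·1 + (-10081/2457)·1 + 25/13·1 = 1 ✓
b·c: (-10081/2457)·3/2 + 25/13·218/63 = 1/2 ✓
b·c²: (-10081/2457)·9/4 + 25/13·47524/3969 = 219007/15876 ≠ 1/3 ⇒ order 2.
b·Ac: 25/13·4/3 = 100/39 ≠ 1/6

2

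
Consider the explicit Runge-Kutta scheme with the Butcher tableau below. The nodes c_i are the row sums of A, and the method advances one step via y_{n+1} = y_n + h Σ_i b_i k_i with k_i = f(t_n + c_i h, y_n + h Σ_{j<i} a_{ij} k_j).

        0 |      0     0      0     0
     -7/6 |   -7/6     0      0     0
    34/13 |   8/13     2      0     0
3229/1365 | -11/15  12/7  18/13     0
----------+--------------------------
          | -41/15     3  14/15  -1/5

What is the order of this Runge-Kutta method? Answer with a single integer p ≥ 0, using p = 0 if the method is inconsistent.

b = (-41/15, 3, 14/15, -1/5)
c = (0, -7/6, 34/13, 3229/1365)
Ac = (0, 0, -7/3, 274/169)
Σ b_i: (-41/15)·1 + 3·1 + 14/15·1 + (-1/5)·1 = 1 ✓
b·c: 3·(-7/6) + 14/15·34/13 + (-1/5)·3229/1365 = -6971/4550 ≠ 1/2 ⇒ order 1.

1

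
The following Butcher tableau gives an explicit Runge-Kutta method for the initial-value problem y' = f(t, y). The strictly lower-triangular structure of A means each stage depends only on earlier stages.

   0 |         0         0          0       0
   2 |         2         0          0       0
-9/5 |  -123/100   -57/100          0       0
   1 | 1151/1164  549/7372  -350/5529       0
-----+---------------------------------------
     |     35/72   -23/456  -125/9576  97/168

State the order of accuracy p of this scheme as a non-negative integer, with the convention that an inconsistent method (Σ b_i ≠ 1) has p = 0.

b = (35/72, -23/456, -125/9576, 97/168)
c = (0, 2, -9/5, 1)
Ac = (0, 0, -57/50, 51/194)
Σ b_i: 35/72·1 + (-23/456)·1 + (-125/9576)·1 + 97/168·1 = 1 ✓
b·c: (-23/456)·2 + (-125/9576)·(-9/5) + 97/168·1 = 1/2 ✓
b·c²: (-23/456)·4 + (-125/9576)·81/25 + 97/168·1 = 1/3 ✓
b·Ac: (-125/9576)·(-57/50) + 97/168·51/194 = 1/6 ✓
b·c³: (-23/456)·8 + (-125/9576)·(-729/125) + 97/168·1 = 1/4 ✓
b·(c∘Ac): (-125/9576)·513/250 + 97/168·51/194 = 1/8 ✓
b·Ac²: (-125/9576)·(-57/25) + 97/168·9/97 = 1/12 ✓
b·A²c: 97/168·7/97 = 1/24 ✓; 4 stages ⇒ order 4.

4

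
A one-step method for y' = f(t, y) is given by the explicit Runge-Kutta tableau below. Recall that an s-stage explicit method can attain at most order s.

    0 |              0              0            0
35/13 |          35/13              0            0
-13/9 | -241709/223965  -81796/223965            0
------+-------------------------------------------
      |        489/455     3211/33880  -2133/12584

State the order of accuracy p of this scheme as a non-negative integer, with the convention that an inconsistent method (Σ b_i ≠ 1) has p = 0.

3

b = (489/455, 3211/33880, -2133/12584)
c = (0, 35/13, -13/9)
Ac = (0, 0, -6292/6399)
Σ b_i: 489/455·1 + 3211/33880·1 + (-2133/12584)·1 = 1 ✓
b·c: 3211/33880·35/13 + (-2133/12584)·(-13/9) = 1/2 ✓
b·c²: 3211/33880·1225/169 + (-2133/12584)·169/81 = 1/3 ✓
b·Ac: (-2133/12584)·(-6292/6399) = 1/6 ✓; 3 stages ⇒ order 3.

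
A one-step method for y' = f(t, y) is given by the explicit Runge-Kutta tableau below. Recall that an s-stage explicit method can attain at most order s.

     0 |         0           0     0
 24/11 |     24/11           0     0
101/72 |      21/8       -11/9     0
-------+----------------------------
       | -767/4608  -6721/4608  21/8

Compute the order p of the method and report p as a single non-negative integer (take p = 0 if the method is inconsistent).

2

b = (-767/4608, -6721/4608, 21/8)
c = (0, 24/11, 101/72)
Ac = (0, 0, -8/3)
Σ b_i: (-767/4608)·1 + (-6721/4608)·1 + 21/8·1 = 1 ✓
b·c: (-6721/4608)·24/11 + 21/8·101/72 = 1/2 ✓
b·c²: (-6721/4608)·576/121 + 21/8·10201/5184 = -270331/152064 ≠ 1/3 ⇒ order 2.
b·Ac: 21/8·(-8/3) = -7 ≠ 1/6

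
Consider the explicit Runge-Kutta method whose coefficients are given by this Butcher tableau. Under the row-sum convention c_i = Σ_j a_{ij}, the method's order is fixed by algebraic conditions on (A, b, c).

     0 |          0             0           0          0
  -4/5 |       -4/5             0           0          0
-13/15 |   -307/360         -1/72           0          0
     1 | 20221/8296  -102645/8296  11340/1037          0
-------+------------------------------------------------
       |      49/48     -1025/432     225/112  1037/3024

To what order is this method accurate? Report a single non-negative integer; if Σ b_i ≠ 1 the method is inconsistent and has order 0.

4

b = (49/48, -1025/432, 225/112, 1037/3024)
c = (0, -4/5, -13/15, 1)
Ac = (0, 0, 1/90, 873/2074)
Σ b_i: 49/48·1 + (-1025/432)·1 + 225/112·1 + 1037/3024·1 = 1 ✓
b·c: (-1025/432)·(-4/5) + 225/112·(-13/15) + 1037/3024·1 = 1/2 ✓
b·c²: (-1025/432)·16/25 + 225/112·169/225 + 1037/3024·1 = 1/3 ✓
b·Ac: 225/112·1/90 + 1037/3024·873/2074 = 1/6 ✓
b·c³: (-1025/432)·(-64/125) + 225/112·(-2197/3375) + 1037/3024·1 = 1/4 ✓
b·(c∘Ac): 225/112·(-13/1350) + 1037/3024·873/2074 = 1/8 ✓
b·Ac²: 225/112·(-2/225) + 1037/3024·18/61 = 1/12 ✓
b·A²c: 1037/3024·126/1037 = 1/24 ✓; 4 stages ⇒ order 4.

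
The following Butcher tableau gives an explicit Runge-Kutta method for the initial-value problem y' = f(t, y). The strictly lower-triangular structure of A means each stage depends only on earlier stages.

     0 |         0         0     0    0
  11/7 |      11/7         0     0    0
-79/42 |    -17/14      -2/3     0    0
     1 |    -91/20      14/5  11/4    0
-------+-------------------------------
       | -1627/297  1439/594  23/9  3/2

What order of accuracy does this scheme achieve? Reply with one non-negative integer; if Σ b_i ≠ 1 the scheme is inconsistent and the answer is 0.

2

b = (-1627/297, 1439/594, 23/9, 3/2)
c = (0, 11/7, -79/42, 1)
Ac = (0, 0, -22/21, -649/840)
Σ b_i: (-1627/297)·1 + 1439/594·1 + 23/9·1 + 3/2·1 = 1 ✓
b·c: 1439/594·11/7 + 23/9·(-79/42) + 3/2·1 = 1/2 ✓
b·c²: 1439/594·121/49 + 23/9·6241/1764 + 3/2·1 = 262331/15876 ≠ 1/3 ⇒ order 2.
b·Ac: 23/9·(-22/21) + 3/2·(-649/840) = -58003/15120 ≠ 1/6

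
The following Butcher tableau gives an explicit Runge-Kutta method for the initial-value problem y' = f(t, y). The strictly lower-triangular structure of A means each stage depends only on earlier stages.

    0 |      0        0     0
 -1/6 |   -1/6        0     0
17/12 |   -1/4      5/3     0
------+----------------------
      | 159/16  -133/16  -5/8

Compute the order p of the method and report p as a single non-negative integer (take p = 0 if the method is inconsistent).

b = (159/16, -133/16, -5/8)
c = (0, -1/6, 17/12)
Ac = (0, 0, -5/18)
Σ b_i: 159/16·1 + (-133/16)·1 + (-5/8)·1 = 1 ✓
b·c: (-133/16)·(-1/6) + (-5/8)·17/12 = 1/2 ✓
b·c²: (-133/16)·1/36 + (-5/8)·289/144 = -1711/1152 ≠ 1/3 ⇒ order 2.
b·Ac: (-5/8)·(-5/18) = 25/144 ≠ 1/6

2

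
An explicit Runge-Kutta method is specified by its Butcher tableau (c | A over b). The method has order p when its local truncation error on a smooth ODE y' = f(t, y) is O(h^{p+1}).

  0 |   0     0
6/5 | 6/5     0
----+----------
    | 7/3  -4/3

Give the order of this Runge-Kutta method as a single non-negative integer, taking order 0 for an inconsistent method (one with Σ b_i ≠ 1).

b = (7/3, -4/3)
c = (0, 6/5)
Σ b_i: 7/3·1 + (-4/3)·1 = 1 ✓
b·c: (-4/3)·6/5 = -8/5 ≠ 1/2 ⇒ order 1.

1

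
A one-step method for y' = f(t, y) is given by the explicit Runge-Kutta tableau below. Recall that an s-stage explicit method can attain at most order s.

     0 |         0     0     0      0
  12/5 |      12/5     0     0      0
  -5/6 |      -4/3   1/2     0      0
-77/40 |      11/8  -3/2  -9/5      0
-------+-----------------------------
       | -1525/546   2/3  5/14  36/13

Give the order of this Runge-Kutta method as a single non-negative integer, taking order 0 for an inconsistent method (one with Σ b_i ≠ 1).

b = (-1525/546, 2/3, 5/14, 36/13)
c = (0, 12/5, -5/6, -77/40)
Ac = (0, 0, 6/5, -21/10)
Σ b_i: (-1525/546)·1 + 2/3·1 + 5/14·1 + 36/13·1 = 1 ✓
b·c: 2/3·12/5 + 5/14·(-5/6) + 36/13·(-77/40) = -4399/1092 ≠ 1/2 ⇒ order 1.

1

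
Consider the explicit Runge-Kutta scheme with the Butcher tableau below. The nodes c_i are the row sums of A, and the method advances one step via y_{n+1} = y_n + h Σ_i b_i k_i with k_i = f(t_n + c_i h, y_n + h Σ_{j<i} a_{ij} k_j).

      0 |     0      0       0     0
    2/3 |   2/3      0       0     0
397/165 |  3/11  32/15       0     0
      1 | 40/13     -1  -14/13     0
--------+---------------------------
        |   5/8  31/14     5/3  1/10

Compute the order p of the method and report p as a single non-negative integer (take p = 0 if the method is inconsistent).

b = (5/8, 31/14, 5/3, 1/10)
c = (0, 2/3, 397/165, 1)
Ac = (0, 0, 64/45, -6988/2145)
Σ b_i: 5/8·1 + 31/14·1 + 5/3·1 + 1/10·1 = 3869/840 ≠ 1 ⇒ order 0.

0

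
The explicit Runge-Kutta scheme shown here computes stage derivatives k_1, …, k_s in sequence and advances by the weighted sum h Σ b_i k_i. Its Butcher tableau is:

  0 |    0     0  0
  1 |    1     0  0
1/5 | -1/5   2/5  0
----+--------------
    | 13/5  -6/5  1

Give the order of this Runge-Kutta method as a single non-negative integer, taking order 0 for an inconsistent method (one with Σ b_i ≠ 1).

0

b = (13/5, -6/5, 1)
c = (0, 1, 1/5)
Ac = (0, 0, 2/5)
Σ b_i: 13/5·1 + (-6/5)·1 + 1·1 = 12/5 ≠ 1 ⇒ order 0.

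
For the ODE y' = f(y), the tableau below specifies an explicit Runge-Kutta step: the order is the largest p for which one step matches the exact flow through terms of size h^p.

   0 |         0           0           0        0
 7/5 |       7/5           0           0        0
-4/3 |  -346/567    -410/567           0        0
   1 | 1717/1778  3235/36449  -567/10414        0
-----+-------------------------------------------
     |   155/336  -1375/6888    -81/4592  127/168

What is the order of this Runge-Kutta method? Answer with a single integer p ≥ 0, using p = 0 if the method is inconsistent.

4

b = (155/336, -1375/6888, -81/4592, 127/168)
c = (0, 7/5, -4/3, 1)
Ac = (0, 0, -82/81, 25/127)
Σ b_i: 155/336·1 + (-1375/6888)·1 + (-81/4592)·1 + 127/168·1 = 1 ✓
b·c: (-1375/6888)·7/5 + (-81/4592)·(-4/3) + 127/168·1 = 1/2 ✓
b·c²: (-1375/6888)·49/25 + (-81/4592)·16/9 + 127/168·1 = 1/3 ✓
b·Ac: (-81/4592)·(-82/81) + 127/168·25/127 = 1/6 ✓
b·c³: (-1375/6888)·343/125 + (-81/4592)·(-64/27) + 127/168·1 = 1/4 ✓
b·(c∘Ac): (-81/4592)·328/243 + 127/168·25/127 = 1/8 ✓
b·Ac²: (-81/4592)·(-574/405) + 127/168·49/635 = 1/12 ✓
b·A²c: 127/168·7/127 = 1/24 ✓; 4 stages ⇒ order 4.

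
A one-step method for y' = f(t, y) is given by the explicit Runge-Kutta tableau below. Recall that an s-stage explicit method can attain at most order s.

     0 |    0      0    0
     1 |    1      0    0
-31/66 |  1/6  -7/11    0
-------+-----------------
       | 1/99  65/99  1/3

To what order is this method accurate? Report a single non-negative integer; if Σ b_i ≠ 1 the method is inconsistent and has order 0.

b = (1/99, 65/99, 1/3)
c = (0, 1, -31/66)
Ac = (0, 0, -7/11)
Σ b_i: 1/99·1 + 65/99·1 + 1/3·1 = 1 ✓
b·c: 65/99·1 + 1/3·(-31/66) = 1/2 ✓
b·c²: 65/99·1 + 1/3·961/4356 = 9541/13068 ≠ 1/3 ⇒ order 2.
b·Ac: 1/3·(-7/11) = -7/33 ≠ 1/6

2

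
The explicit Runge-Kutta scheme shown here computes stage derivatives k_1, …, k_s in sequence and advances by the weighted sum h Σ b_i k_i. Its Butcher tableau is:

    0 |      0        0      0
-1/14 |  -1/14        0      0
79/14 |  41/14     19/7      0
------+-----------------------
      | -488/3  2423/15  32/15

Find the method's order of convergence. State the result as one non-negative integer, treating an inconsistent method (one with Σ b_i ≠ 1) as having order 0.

2

b = (-488/3, 2423/15, 32/15)
c = (0, -1/14, 79/14)
Ac = (0, 0, -19/98)
Σ b_i: (-488/3)·1 + 2423/15·1 + 32/15·1 = 1 ✓
b·c: 2423/15·(-1/14) + 32/15·79/14 = 1/2 ✓
b·c²: 2423/15·1/196 + 32/15·6241/196 = 40427/588 ≠ 1/3 ⇒ order 2.
b·Ac: 32/15·(-19/98) = -304/735 ≠ 1/6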